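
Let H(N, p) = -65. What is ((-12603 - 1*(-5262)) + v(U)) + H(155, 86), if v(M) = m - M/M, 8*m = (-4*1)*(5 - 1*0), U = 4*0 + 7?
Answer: -14819/2 ≈ -7409.5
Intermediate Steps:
U = 7 (U = 0 + 7 = 7)
m = -5/2 (m = ((-4*1)*(5 - 1*0))/8 = (-4*(5 + 0))/8 = (-4*5)/8 = (1/8)*(-20) = -5/2 ≈ -2.5000)
v(M) = -7/2 (v(M) = -5/2 - M/M = -5/2 - 1*1 = -5/2 - 1 = -7/2)
((-12603 - 1*(-5262)) + v(U)) + H(155, 86) = ((-12603 - 1*(-5262)) - 7/2) - 65 = ((-12603 + 5262) - 7/2) - 65 = (-7341 - 7/2) - 65 = -14689/2 - 65 = -14819/2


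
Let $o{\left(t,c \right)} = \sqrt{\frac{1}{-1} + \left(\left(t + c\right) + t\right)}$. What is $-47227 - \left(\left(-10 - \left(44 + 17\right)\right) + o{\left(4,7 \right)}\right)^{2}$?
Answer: $-52282 + 142 \sqrt{14} \approx -51751.0$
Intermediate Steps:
$o{\left(t,c \right)} = \sqrt{-1 + c + 2 t}$ ($o{\left(t,c \right)} = \sqrt{-1 + \left(\left(c + t\right) + t\right)} = \sqrt{-1 + \left(c + 2 t\right)} = \sqrt{-1 + c + 2 t}$)
$-47227 - \left(\left(-10 - \left(44 + 17\right)\right) + o{\left(4,7 \right)}\right)^{2} = -47227 - \left(\left(-10 - \left(44 + 17\right)\right) + \sqrt{-1 + 7 + 2 \cdot 4}\right)^{2} = -47227 - \left(\left(-10 - 61\right) + \sqrt{-1 + 7 + 8}\right)^{2} = -47227 - \left(\left(-10 - 61\right) + \sqrt{14}\right)^{2} = -47227 - \left(-71 + \sqrt{14}\right)^{2}$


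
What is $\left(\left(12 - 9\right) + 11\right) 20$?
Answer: $280$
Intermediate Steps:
$\left(\left(12 - 9\right) + 11\right) 20 = \left(3 + 11\right) 20 = 14 \cdot 20 = 280$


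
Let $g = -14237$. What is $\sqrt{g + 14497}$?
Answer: $2 \sqrt{65} \approx 16.125$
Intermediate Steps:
$\sqrt{g + 14497} = \sqrt{-14237 + 14497} = \sqrt{260} = 2 \sqrt{65}$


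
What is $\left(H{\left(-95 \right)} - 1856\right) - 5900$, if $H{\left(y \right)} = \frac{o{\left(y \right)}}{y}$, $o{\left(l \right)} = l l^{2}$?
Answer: $1269$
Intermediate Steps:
$o{\left(l \right)} = l^{3}$
$H{\left(y \right)} = y^{2}$ ($H{\left(y \right)} = \frac{y^{3}}{y} = y^{2}$)
$\left(H{\left(-95 \right)} - 1856\right) - 5900 = \left(\left(-95\right)^{2} - 1856\right) - 5900 = \left(9025 - 1856\right) - 5900 = 7169 - 5900 = 1269$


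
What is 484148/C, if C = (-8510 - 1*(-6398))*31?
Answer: -121037/16368 ≈ -7.3947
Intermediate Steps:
C = -65472 (C = (-8510 + 6398)*31 = -2112*31 = -65472)
484148/C = 484148/(-65472) = 484148*(-1/65472) = -121037/16368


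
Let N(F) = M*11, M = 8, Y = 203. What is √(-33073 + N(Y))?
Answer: 3*I*√3665 ≈ 181.62*I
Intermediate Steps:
N(F) = 88 (N(F) = 8*11 = 88)
√(-33073 + N(Y)) = √(-33073 + 88) = √(-32985) = 3*I*√3665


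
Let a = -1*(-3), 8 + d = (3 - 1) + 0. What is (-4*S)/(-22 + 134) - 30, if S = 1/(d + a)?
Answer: -2519/84 ≈ -29.988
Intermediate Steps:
d = -6 (d = -8 + ((3 - 1) + 0) = -8 + (2 + 0) = -8 + 2 = -6)
a = 3
S = -⅓ (S = 1/(-6 + 3) = 1/(-3) = -⅓ ≈ -0.33333)
(-4*S)/(-22 + 134) - 30 = (-4*(-⅓))/(-22 + 134) - 30 = (4/3)/112 - 30 = (1/112)*(4/3) - 30 = 1/84 - 30 = -2519/84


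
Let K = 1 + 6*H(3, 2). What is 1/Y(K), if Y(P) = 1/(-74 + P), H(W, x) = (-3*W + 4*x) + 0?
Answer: -79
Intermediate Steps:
H(W, x) = -3*W + 4*x
K = -5 (K = 1 + 6*(-3*3 + 4*2) = 1 + 6*(-9 + 8) = 1 + 6*(-1) = 1 - 6 = -5)
1/Y(K) = 1/(1/(-74 - 5)) = 1/(1/(-79)) = 1/(-1/79) = -79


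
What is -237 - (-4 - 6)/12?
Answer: -1417/6 ≈ -236.17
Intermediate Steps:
-237 - (-4 - 6)/12 = -237 - (-10)/12 = -237 - 1*(-⅚) = -237 + ⅚ = -1417/6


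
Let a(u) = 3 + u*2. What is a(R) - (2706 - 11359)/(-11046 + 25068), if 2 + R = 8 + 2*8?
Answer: 667687/14022 ≈ 47.617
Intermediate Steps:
R = 22 (R = -2 + (8 + 2*8) = -2 + (8 + 16) = -2 + 24 = 22)
a(u) = 3 + 2*u
a(R) - (2706 - 11359)/(-11046 + 25068) = (3 + 2*22) - (2706 - 11359)/(-11046 + 25068) = (3 + 44) - (-8653)/14022 = 47 - (-8653)/14022 = 47 - 1*(-8653/14022) = 47 + 8653/14022 = 667687/14022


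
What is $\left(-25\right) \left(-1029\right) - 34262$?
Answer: $-8537$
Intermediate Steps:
$\left(-25\right) \left(-1029\right) - 34262 = 25725 - 34262 = -8537$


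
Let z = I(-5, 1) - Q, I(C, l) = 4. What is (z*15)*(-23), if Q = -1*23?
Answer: -9315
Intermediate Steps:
Q = -23
z = 27 (z = 4 - 1*(-23) = 4 + 23 = 27)
(z*15)*(-23) = (27*15)*(-23) = 405*(-23) = -9315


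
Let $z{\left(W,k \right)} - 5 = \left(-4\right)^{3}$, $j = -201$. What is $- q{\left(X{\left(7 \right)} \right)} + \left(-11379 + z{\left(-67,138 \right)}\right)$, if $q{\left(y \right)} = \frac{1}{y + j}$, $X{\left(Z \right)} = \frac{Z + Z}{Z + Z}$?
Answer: $- \frac{2287599}{200} \approx -11438.0$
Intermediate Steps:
$z{\left(W,k \right)} = -59$ ($z{\left(W,k \right)} = 5 + \left(-4\right)^{3} = 5 - 64 = -59$)
$X{\left(Z \right)} = 1$ ($X{\left(Z \right)} = \frac{2 Z}{2 Z} = 2 Z \frac{1}{2 Z} = 1$)
$q{\left(y \right)} = \frac{1}{-201 + y}$ ($q{\left(y \right)} = \frac{1}{y - 201} = \frac{1}{-201 + y}$)
$- q{\left(X{\left(7 \right)} \right)} + \left(-11379 + z{\left(-67,138 \right)}\right) = - \frac{1}{-201 + 1} - 11438 = - \frac{1}{-200} - 11438 = \left(-1\right) \left(- \frac{1}{200}\right) - 11438 = \frac{1}{200} - 11438 = - \frac{2287599}{200}$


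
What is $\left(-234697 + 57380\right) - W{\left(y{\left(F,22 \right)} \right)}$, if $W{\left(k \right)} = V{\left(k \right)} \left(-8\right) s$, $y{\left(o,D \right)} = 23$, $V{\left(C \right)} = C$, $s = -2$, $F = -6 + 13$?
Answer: $-177685$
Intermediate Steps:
$F = 7$
$W{\left(k \right)} = 16 k$ ($W{\left(k \right)} = k \left(-8\right) \left(-2\right) = - 8 k \left(-2\right) = 16 k$)
$\left(-234697 + 57380\right) - W{\left(y{\left(F,22 \right)} \right)} = \left(-234697 + 57380\right) - 16 \cdot 23 = -177317 - 368 = -177685$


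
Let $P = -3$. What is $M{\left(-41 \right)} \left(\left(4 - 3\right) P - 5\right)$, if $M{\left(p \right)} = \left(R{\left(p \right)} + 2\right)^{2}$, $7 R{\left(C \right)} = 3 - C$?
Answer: $- \frac{26912}{49} \approx -549.22$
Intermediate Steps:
$R{\left(C \right)} = \frac{3}{7} - \frac{C}{7}$ ($R{\left(C \right)} = \frac{3 - C}{7} = \frac{3}{7} - \frac{C}{7}$)
$M{\left(p \right)} = \left(\frac{17}{7} - \frac{p}{7}\right)^{2}$ ($M{\left(p \right)} = \left(\left(\frac{3}{7} - \frac{p}{7}\right) + 2\right)^{2} = \left(\frac{17}{7} - \frac{p}{7}\right)^{2}$)
$M{\left(-41 \right)} \left(\left(4 - 3\right) P - 5\right) = \frac{\left(-17 - 41\right)^{2}}{49} \left(\left(4 - 3\right) \left(-3\right) - 5\right) = \frac{\left(-58\right)^{2}}{49} \left(1 \left(-3\right) - 5\right) = \frac{1}{49} \cdot 3364 \left(-3 - 5\right) = \frac{3364}{49} \left(-8\right) = - \frac{26912}{49}$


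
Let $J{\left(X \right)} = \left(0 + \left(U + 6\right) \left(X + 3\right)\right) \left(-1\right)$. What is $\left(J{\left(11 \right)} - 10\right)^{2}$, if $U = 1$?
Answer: $11664$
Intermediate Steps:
$J{\left(X \right)} = -21 - 7 X$ ($J{\left(X \right)} = \left(0 + \left(1 + 6\right) \left(X + 3\right)\right) \left(-1\right) = \left(0 + 7 \left(3 + X\right)\right) \left(-1\right) = \left(0 + \left(21 + 7 X\right)\right) \left(-1\right) = \left(21 + 7 X\right) \left(-1\right) = -21 - 7 X$)
$\left(J{\left(11 \right)} - 10\right)^{2} = \left(\left(-21 - 77\right) - 10\right)^{2} = \left(-98 - 10\right)^{2} = \left(-108\right)^{2} = 11664$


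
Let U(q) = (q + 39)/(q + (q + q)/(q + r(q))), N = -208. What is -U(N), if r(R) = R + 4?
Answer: -1339/1640 ≈ -0.81646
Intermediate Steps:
r(R) = 4 + R
U(q) = (39 + q)/(q + 2*q/(4 + 2*q)) (U(q) = (q + 39)/(q + (q + q)/(q + (4 + q))) = (39 + q)/(q + (2*q)/(4 + 2*q)) = (39 + q)/(q + 2*q/(4 + 2*q)))
-U(N) = -(78 + (-208)² + 41*(-208))/((-208)*(3 - 208)) = -(-1)*(78 + 43264 - 8528)/(208*(-205)) = -(-1)*(-1)*34814/(208*205) = -1*1339/1640 = -1339/1640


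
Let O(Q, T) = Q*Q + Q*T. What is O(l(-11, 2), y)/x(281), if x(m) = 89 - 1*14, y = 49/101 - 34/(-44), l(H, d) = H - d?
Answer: 113061/55550 ≈ 2.0353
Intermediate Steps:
y = 2795/2222 (y = 49*(1/101) - 34*(-1/44) = 49/101 + 17/22 = 2795/2222 ≈ 1.2579)
O(Q, T) = Q² + Q*T
x(m) = 75 (x(m) = 89 - 14 = 75)
O(l(-11, 2), y)/x(281) = ((-11 - 1*2)*((-11 - 1*2) + 2795/2222))/75 = ((-11 - 2)*((-11 - 2) + 2795/2222))*(1/75) = -13*(-13 + 2795/2222)*(1/75) = -13*(-26091/2222)*(1/75) = (339183/2222)*(1/75) = 113061/55550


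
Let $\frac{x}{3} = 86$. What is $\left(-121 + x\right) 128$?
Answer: $17536$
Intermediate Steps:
$x = 258$ ($x = 3 \cdot 86 = 258$)
$\left(-121 + x\right) 128 = \left(-121 + 258\right) 128 = 137 \cdot 128 = 17536$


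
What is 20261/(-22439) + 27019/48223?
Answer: -370766862/1082075897 ≈ -0.34264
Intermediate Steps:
20261/(-22439) + 27019/48223 = 20261*(-1/22439) + 27019*(1/48223) = -20261/22439 + 27019/48223 = -370766862/1082075897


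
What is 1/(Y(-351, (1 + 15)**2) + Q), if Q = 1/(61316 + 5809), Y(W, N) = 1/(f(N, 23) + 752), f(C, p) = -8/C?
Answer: 538409625/724021 ≈ 743.64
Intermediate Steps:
Y(W, N) = 1/(752 - 8/N) (Y(W, N) = 1/(-8/N + 752) = 1/(752 - 8/N))
Q = 1/67125 ≈ 1.4898e-5
1/(Y(-351, (1 + 15)**2) + Q) = 1/((1 + 15)**2/(8*(-1 + 94*(1 + 15)**2)) + 1/67125) = 1/((1/8)*16**2/(-1 + 94*16**2) + 1/67125) = 1/((1/8)*256/(-1 + 94*256) + 1/67125) = 1/((1/8)*256/(-1 + 24064) + 1/67125) = 1/((1/8)*256/24063 + 1/67125) = 1/((1/8)*256*(1/24063) + 1/67125) = 1/(32/24063 + 1/67125) = 1/(724021/538409625) = 538409625/724021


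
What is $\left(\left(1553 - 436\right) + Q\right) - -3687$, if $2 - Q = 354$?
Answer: $4452$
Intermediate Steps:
$Q = -352$ ($Q = 2 - 354 = -352$)
$\left(\left(1553 - 436\right) + Q\right) - -3687 = \left(\left(1553 - 436\right) - 352\right) - -3687 = \left(1117 - 352\right) + 3687 = 765 + 3687 = 4452$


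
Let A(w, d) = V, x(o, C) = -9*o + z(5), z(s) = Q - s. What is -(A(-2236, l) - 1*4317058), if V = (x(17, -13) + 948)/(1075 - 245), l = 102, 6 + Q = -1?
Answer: 3583157357/830 ≈ 4.3171e+6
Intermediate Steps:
Q = -7 (Q = -6 - 1 = -7)
z(s) = -7 - s
x(o, C) = -12 - 9*o (x(o, C) = -9*o + (-7 - 1*5) = -9*o + (-7 - 5) = -9*o - 12 = -12 - 9*o)
V = 783/830 (V = ((-12 - 9*17) + 948)/(1075 - 245) = ((-12 - 153) + 948)/830 = (-165 + 948)*(1/830) = 783*(1/830) = 783/830 ≈ 0.94337)
A(w, d) = 783/830
-(A(-2236, l) - 1*4317058) = -(783/830 - 1*4317058) = -(783/830 - 4317058) = -1*(-3583157357/830) = 3583157357/830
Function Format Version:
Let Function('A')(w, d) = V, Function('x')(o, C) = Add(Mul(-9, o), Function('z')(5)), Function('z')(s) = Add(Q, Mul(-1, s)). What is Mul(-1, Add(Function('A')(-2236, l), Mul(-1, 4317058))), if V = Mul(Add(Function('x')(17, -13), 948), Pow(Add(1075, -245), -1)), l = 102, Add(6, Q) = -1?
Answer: Rational(3583157357, 830) ≈ 4.3171e+6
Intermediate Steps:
Q = -7 (Q = Add(-6, -1) = -7)
Function('z')(s) = Add(-7, Mul(-1, s))
Function('x')(o, C) = Add(-12, Mul(-9, o)) (Function('x')(o, C) = Add(Mul(-9, o), Add(-7, Mul(-1, 5))) = Add(Mul(-9, o), Add(-7, -5)) = Add(Mul(-9, o), -12) = Add(-12, Mul(-9, o)))
V = Rational(783, 830) (V = Mul(Add(Add(-12, Mul(-9, 17)), 948), Pow(Add(1075, -245), -1)) = Mul(Add(Add(-12, -153), 948), Pow(830, -1)) = Mul(Add(-165, 948), Rational(1, 830)) = Mul(783, Rational(1, 830)) = Rational(783, 830) ≈ 0.94337)
Function('A')(w, d) = Rational(783, 830)
Mul(-1, Add(Function('A')(-2236, l), Mul(-1, 4317058))) = Mul(-1, Add(Rational(783, 830), Mul(-1, 4317058))) = Mul(-1, Add(Rational(783, 830), -4317058)) = Mul(-1, Rational(-3583157357, 830)) = Rational(3583157357, 830)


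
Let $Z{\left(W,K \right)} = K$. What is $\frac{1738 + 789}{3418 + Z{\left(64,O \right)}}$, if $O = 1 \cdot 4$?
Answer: $\frac{2527}{3422} \approx 0.73846$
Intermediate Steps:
$O = 4$
$\frac{1738 + 789}{3418 + Z{\left(64,O \right)}} = \frac{1738 + 789}{3418 + 4} = \frac{2527}{3422}$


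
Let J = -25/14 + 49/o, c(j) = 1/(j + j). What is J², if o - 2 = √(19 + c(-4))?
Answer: 15573681/56644 - 3986*√302/289 ≈ 35.253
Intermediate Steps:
c(j) = 1/(2*j)
o = 2 + √302/4 (o = 2 + √(19 + (½)/(-4)) = 2 + √(19 + (½)*(-¼)) = 2 + √(19 - ⅛) = 2 + √(151/8) = 2 + √302/4 ≈ 6.3445)
J = -25/14 + 49/(2 + √302/4) ≈ 5.9375
J² = (-1993/238 + 14*√302/17)²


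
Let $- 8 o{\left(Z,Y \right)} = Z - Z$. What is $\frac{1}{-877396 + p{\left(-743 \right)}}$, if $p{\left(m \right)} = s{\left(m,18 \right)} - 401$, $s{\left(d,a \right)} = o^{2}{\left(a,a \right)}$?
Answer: $- \frac{1}{877797} \approx -1.1392 \cdot 10^{-6}$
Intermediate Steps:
$o{\left(Z,Y \right)} = 0$ ($o{\left(Z,Y \right)} = - \frac{Z - Z}{8} = \left(- \frac{1}{8}\right) 0 = 0$)
$s{\left(d,a \right)} = 0$ ($s{\left(d,a \right)} = 0^{2} = 0$)
$p{\left(m \right)} = -401$ ($p{\left(m \right)} = 0 - 401 = -401$)
$\frac{1}{-877396 + p{\left(-743 \right)}} = \frac{1}{-877396 - 401} = \frac{1}{-877797} = - \frac{1}{877797}$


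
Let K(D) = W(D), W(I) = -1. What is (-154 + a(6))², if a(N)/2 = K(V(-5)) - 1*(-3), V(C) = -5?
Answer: 22500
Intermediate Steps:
K(D) = -1
a(N) = 4 (a(N) = 2*(-1 - 1*(-3)) = 2*(-1 + 3) = 2*2 = 4)
(-154 + a(6))² = (-154 + 4)² = (-150)² = 22500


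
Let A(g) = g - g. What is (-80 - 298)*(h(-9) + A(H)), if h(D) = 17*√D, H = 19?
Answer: -19278*I ≈ -19278.0*I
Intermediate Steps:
A(g) = 0
(-80 - 298)*(h(-9) + A(H)) = (-80 - 298)*(17*√(-9) + 0) = -378*(17*(3*I) + 0) = -378*(51*I + 0) = -19278*I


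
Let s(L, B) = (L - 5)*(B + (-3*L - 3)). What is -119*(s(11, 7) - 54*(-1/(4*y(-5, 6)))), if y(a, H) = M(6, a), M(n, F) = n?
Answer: 81753/4 ≈ 20438.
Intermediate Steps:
y(a, H) = 6
s(L, B) = (-5 + L)*(-3 + B - 3*L) (s(L, B) = (-5 + L)*(B + (-3 - 3*L)) = (-5 + L)*(-3 + B - 3*L))
-119*(s(11, 7) - 54*(-1/(4*y(-5, 6)))) = -119*((15 - 5*7 - 3*11² + 12*11 + 7*11) - 54/(6*(-4))) = -119*((15 - 35 - 3*121 + 132 + 77) - 54/(-24)) = -119*((15 - 35 - 363 + 132 + 77) - 54*(-1/24)) = -119*(-174 + 9/4) = -119*(-687/4) = 81753/4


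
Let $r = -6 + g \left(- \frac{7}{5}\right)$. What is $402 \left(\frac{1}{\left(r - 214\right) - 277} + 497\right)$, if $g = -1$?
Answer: $\frac{82514587}{413} \approx 1.9979 \cdot 10^{5}$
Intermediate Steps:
$r = - \frac{23}{5}$ ($r = -6 - - \frac{7}{5} = -6 + \frac{7}{5} = - \frac{23}{5} \approx -4.6$)
$402 \left(\frac{1}{\left(r - 214\right) - 277} + 497\right) = 402 \left(\frac{1}{\left(- \frac{23}{5} - 214\right) - 277} + 497\right) = 402 \left(\frac{1}{- \frac{1093}{5} - 277} + 497\right) = 402 \left(\frac{1}{- \frac{2478}{5}} + 497\right) = 402 \left(- \frac{5}{2478} + 497\right) = 402 \cdot \frac{1231561}{2478} = \frac{82514587}{413}$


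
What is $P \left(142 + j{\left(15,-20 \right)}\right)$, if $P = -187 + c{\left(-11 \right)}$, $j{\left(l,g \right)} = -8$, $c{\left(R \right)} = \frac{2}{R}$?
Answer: $- \frac{275906}{11} \approx -25082.0$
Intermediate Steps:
$P = - \frac{2059}{11}$ ($P = -187 + \frac{2}{-11} = -187 + 2 \left(- \frac{1}{11}\right) = -187 - \frac{2}{11} = - \frac{2059}{11} \approx -187.18$)
$P \left(142 + j{\left(15,-20 \right)}\right) = - \frac{2059 \left(142 - 8\right)}{11} = \left(- \frac{2059}{11}\right) 134 = - \frac{275906}{11}$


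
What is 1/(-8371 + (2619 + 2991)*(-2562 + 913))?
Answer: -1/9259261 ≈ -1.0800e-7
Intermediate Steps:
1/(-8371 + (2619 + 2991)*(-2562 + 913)) = 1/(-8371 + 5610*(-1649)) = 1/(-8371 - 9250890) = 1/(-9259261) = -1/9259261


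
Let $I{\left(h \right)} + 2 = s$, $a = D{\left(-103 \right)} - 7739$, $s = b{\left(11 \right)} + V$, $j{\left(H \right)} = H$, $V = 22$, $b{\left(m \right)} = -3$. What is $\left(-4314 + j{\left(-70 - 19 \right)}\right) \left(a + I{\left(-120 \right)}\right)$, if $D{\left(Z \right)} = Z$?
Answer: $34453475$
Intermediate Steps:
$s = 19$ ($s = -3 + 22 = 19$)
$a = -7842$ ($a = -103 - 7739 = -7842$)
$I{\left(h \right)} = 17$ ($I{\left(h \right)} = -2 + 19 = 17$)
$\left(-4314 + j{\left(-70 - 19 \right)}\right) \left(a + I{\left(-120 \right)}\right) = \left(-4314 - 89\right) \left(-7842 + 17\right) = \left(-4314 - 89\right) \left(-7825\right) = \left(-4403\right) \left(-7825\right) = 34453475$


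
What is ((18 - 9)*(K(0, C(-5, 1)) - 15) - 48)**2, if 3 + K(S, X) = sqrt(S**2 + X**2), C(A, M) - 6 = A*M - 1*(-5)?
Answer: 24336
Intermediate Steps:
C(A, M) = 11 + A*M (C(A, M) = 6 + (A*M - 1*(-5)) = 6 + (A*M + 5) = 6 + (5 + A*M) = 11 + A*M)
K(S, X) = -3 + sqrt(S**2 + X**2)
((18 - 9)*(K(0, C(-5, 1)) - 15) - 48)**2 = ((18 - 9)*((-3 + sqrt(0**2 + (11 - 5*1)**2)) - 15) - 48)**2 = (9*((-3 + sqrt(0 + (11 - 5)**2)) - 15) - 48)**2 = (9*((-3 + sqrt(0 + 6**2)) - 15) - 48)**2 = (9*((-3 + sqrt(0 + 36)) - 15) - 48)**2 = (9*((-3 + sqrt(36)) - 15) - 48)**2 = (9*((-3 + 6) - 15) - 48)**2 = (9*(3 - 15) - 48)**2 = (9*(-12) - 48)**2 = (-108 - 48)**2 = (-156)**2 = 24336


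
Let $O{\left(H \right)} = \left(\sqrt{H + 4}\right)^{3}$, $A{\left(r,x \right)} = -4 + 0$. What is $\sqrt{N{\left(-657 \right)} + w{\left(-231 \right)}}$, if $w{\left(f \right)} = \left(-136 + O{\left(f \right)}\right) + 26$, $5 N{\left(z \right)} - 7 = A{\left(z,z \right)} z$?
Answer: $\sqrt{417 - 227 i \sqrt{227}} \approx 43.946 - 38.913 i$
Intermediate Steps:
$A{\left(r,x \right)} = -4$
$N{\left(z \right)} = \frac{7}{5} - \frac{4 z}{5}$ ($N{\left(z \right)} = \frac{7}{5} + \frac{\left(-4\right) z}{5} = \frac{7}{5} - \frac{4 z}{5}$)
$O{\left(H \right)} = \left(4 + H\right)^{\frac{3}{2}}$ ($O{\left(H \right)} = \left(\sqrt{4 + H}\right)^{3} = \left(4 + H\right)^{\frac{3}{2}}$)
$w{\left(f \right)} = -110 + \left(4 + f\right)^{\frac{3}{2}}$ ($w{\left(f \right)} = \left(-136 + \left(4 + f\right)^{\frac{3}{2}}\right) + 26 = -110 + \left(4 + f\right)^{\frac{3}{2}}$)
$\sqrt{N{\left(-657 \right)} + w{\left(-231 \right)}} = \sqrt{\left(\frac{7}{5} - - \frac{2628}{5}\right) - \left(110 - \left(4 - 231\right)^{\frac{3}{2}}\right)} = \sqrt{\left(\frac{7}{5} + \frac{2628}{5}\right) - \left(110 - \left(-227\right)^{\frac{3}{2}}\right)} = \sqrt{527 - \left(110 + 227 i \sqrt{227}\right)} = \sqrt{417 - 227 i \sqrt{227}}$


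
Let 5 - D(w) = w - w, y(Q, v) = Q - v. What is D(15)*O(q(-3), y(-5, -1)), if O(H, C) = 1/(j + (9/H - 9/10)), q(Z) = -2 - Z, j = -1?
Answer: 50/71 ≈ 0.70423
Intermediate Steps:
D(w) = 5 (D(w) = 5 - (w - w) = 5 - 1*0 = 5 + 0 = 5)
O(H, C) = 1/(-19/10 + 9/H) (O(H, C) = 1/(-1 + (9/H - 9/10)) = 1/(-1 + (-9/10 + 9/H)) = 1/(-19/10 + 9/H))
D(15)*O(q(-3), y(-5, -1)) = 5*(10*(-2 - 1*(-3))/(90 - 19*(-2 - 1*(-3)))) = 5*(10*(-2 + 3)/(90 - 19*(-2 + 3))) = 5*(10*1/(90 - 19*1)) = 5*(10*1/(90 - 19)) = 5*(10*1/71) = 5*(10*1*(1/71)) = 5*(10/71) = 50/71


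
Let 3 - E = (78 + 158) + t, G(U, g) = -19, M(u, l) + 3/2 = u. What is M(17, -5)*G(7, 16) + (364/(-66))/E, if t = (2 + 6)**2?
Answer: -5772425/19602 ≈ -294.48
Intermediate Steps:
M(u, l) = -3/2 + u
t = 64 (t = 8**2 = 64)
E = -297 (E = 3 - ((78 + 158) + 64) = 3 - (236 + 64) = 3 - 1*300 = 3 - 300 = -297)
M(17, -5)*G(7, 16) + (364/(-66))/E = (-3/2 + 17)*(-19) + (364/(-66))/(-297) = (31/2)*(-19) + (364*(-1/66))*(-1/297) = -589/2 - 182/33*(-1/297) = -589/2 + 182/9801 = -5772425/19602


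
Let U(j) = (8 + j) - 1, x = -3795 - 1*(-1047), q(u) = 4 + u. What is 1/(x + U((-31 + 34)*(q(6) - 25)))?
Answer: -1/2786 ≈ -0.00035894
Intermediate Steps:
x = -2748 (x = -3795 + 1047 = -2748)
U(j) = 7 + j
1/(x + U((-31 + 34)*(q(6) - 25))) = 1/(-2748 + (7 + (-31 + 34)*((4 + 6) - 25))) = 1/(-2748 + (7 + 3*(10 - 25))) = 1/(-2748 + (7 + 3*(-15))) = 1/(-2748 + (7 - 45)) = 1/(-2748 - 38) = 1/(-2786) = -1/2786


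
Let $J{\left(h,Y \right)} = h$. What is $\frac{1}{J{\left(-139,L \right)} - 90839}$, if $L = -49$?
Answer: $- \frac{1}{90978} \approx -1.0992 \cdot 10^{-5}$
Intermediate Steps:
$\frac{1}{J{\left(-139,L \right)} - 90839} = \frac{1}{-139 - 90839} = \frac{1}{-90978} = - \frac{1}{90978}$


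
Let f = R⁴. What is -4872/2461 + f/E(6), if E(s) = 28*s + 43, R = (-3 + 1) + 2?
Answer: -4872/2461 ≈ -1.9797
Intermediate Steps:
R = 0 (R = -2 + 2 = 0)
E(s) = 43 + 28*s
f = 0 (f = 0⁴ = 0)
-4872/2461 + f/E(6) = -4872/2461 + 0/(43 + 28*6) = -4872*1/2461 + 0/(43 + 168) = -4872/2461 + 0/211 = -4872/2461 + 0*(1/211) = -4872/2461 + 0 = -4872/2461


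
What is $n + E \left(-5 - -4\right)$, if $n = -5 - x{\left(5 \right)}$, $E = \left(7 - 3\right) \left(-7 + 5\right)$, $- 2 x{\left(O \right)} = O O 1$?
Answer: $\frac{31}{2} \approx 15.5$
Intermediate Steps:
$x{\left(O \right)} = - \frac{O^{2}}{2}$ ($x{\left(O \right)} = - \frac{O O 1}{2} = - \frac{O^{2} \cdot 1}{2} = - \frac{O^{2}}{2}$)
$E = -8$ ($E = 4 \left(-2\right) = -8$)
$n = \frac{15}{2}$ ($n = -5 - - \frac{5^{2}}{2} = -5 - \left(- \frac{1}{2}\right) 25 = -5 - - \frac{25}{2} = -5 + \frac{25}{2} = \frac{15}{2} \approx 7.5$)
$n + E \left(-5 - -4\right) = \frac{15}{2} - 8 \left(-5 - -4\right) = \frac{15}{2} - 8 \left(-5 + 4\right) = \frac{15}{2} - -8 = \frac{15}{2} + 8 = \frac{31}{2}$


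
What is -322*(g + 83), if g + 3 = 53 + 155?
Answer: -92736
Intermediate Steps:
g = 205 (g = -3 + (53 + 155) = -3 + 208 = 205)
-322*(g + 83) = -322*(205 + 83) = -322*288 = -92736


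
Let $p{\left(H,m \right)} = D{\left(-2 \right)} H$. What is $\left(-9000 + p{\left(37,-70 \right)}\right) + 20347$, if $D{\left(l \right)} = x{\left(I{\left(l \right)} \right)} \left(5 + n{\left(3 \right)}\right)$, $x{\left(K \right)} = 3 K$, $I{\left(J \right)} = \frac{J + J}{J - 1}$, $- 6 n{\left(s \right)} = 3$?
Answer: $12013$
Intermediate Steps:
$n{\left(s \right)} = - \frac{1}{2}$ ($n{\left(s \right)} = \left(- \frac{1}{6}\right) 3 = - \frac{1}{2}$)
$I{\left(J \right)} = \frac{2 J}{-1 + J}$
$D{\left(l \right)} = \frac{27 l}{-1 + l}$ ($D{\left(l \right)} = 3 \frac{2 l}{-1 + l} \left(5 - \frac{1}{2}\right) = \frac{6 l}{-1 + l} \frac{9}{2} = \frac{27 l}{-1 + l}$)
$p{\left(H,m \right)} = 18 H$ ($p{\left(H,m \right)} = 27 \left(-2\right) \frac{1}{-1 - 2} H = 27 \left(-2\right) \frac{1}{-3} H = 27 \left(-2\right) \left(- \frac{1}{3}\right) H = 18 H$)
$\left(-9000 + p{\left(37,-70 \right)}\right) + 20347 = \left(-9000 + 18 \cdot 37\right) + 20347 = \left(-9000 + 666\right) + 20347 = -8334 + 20347 = 12013$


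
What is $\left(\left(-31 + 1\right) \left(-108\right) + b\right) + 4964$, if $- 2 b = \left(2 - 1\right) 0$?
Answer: $8204$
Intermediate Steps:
$b = 0$ ($b = - \frac{\left(2 - 1\right) 0}{2} = - \frac{1 \cdot 0}{2} = \left(- \frac{1}{2}\right) 0 = 0$)
$\left(\left(-31 + 1\right) \left(-108\right) + b\right) + 4964 = \left(\left(-31 + 1\right) \left(-108\right) + 0\right) + 4964 = \left(\left(-30\right) \left(-108\right) + 0\right) + 4964 = \left(3240 + 0\right) + 4964 = 3240 + 4964 = 8204$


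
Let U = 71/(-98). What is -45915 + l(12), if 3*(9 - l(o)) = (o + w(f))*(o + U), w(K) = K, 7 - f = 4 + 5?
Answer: -6753707/147 ≈ -45944.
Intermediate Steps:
f = -2 (f = 7 - (4 + 5) = 7 - 1*9 = 7 - 9 = -2)
U = -71/98 (U = 71*(-1/98) = -71/98 ≈ -0.72449)
l(o) = 9 - (-2 + o)*(-71/98 + o)/3 (l(o) = 9 - (o - 2)*(o - 71/98)/3 = 9 - (-2 + o)*(-71/98 + o)/3)
-45915 + l(12) = -45915 + (1252/147 - ⅓*12² + (89/98)*12) = -45915 + (1252/147 - ⅓*144 + 534/49) = -45915 + (1252/147 - 48 + 534/49) = -45915 - 4202/147 = -6753707/147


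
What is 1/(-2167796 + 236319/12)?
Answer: -4/8592411 ≈ -4.6553e-7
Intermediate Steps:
1/(-2167796 + 236319/12) = 1/(-2167796 + (1/12)*236319) = 1/(-2167796 + 78773/4) = 1/(-8592411/4) = -4/8592411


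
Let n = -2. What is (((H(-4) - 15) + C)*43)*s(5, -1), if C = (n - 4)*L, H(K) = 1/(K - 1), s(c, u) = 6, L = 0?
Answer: -19608/5 ≈ -3921.6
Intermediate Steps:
H(K) = 1/(-1 + K)
C = 0 (C = (-2 - 4)*0 = -6*0 = 0)
(((H(-4) - 15) + C)*43)*s(5, -1) = (((1/(-1 - 4) - 15) + 0)*43)*6 = (((1/(-5) - 15) + 0)*43)*6 = (((-⅕ - 15) + 0)*43)*6 = ((-76/5 + 0)*43)*6 = -76/5*43*6 = -3268/5*6 = -19608/5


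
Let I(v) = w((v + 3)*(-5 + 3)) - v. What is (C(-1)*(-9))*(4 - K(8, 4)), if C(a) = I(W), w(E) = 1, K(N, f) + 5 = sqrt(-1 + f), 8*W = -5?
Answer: -1053/8 + 117*sqrt(3)/8 ≈ -106.29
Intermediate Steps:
W = -5/8 (W = (1/8)*(-5) = -5/8 ≈ -0.62500)
K(N, f) = -5 + sqrt(-1 + f)
I(v) = 1 - v
C(a) = 13/8 (C(a) = 1 - 1*(-5/8) = 1 + 5/8 = 13/8)
(C(-1)*(-9))*(4 - K(8, 4)) = ((13/8)*(-9))*(4 - (-5 + sqrt(-1 + 4))) = -117*(4 - (-5 + sqrt(3)))/8 = -117*(4 + (5 - sqrt(3)))/8 = -117*(9 - sqrt(3))/8 = -1053/8 + 117*sqrt(3)/8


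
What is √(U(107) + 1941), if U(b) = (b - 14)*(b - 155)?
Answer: 29*I*√3 ≈ 50.229*I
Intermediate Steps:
U(b) = (-155 + b)*(-14 + b) (U(b) = (-14 + b)*(-155 + b) = (-155 + b)*(-14 + b))
√(U(107) + 1941) = √((2170 + 107² - 169*107) + 1941) = √((2170 + 11449 - 18083) + 1941) = √(-4464 + 1941) = √(-2523) = 29*I*√3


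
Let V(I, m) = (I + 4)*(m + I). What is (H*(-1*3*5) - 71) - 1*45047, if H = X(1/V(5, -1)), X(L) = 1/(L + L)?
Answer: -45388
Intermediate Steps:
V(I, m) = (4 + I)*(I + m)
X(L) = 1/(2*L)
H = 18 (H = 1/(2*(1/(5² + 4*5 + 4*(-1) + 5*(-1)))) = 1/(2*(1/(25 + 20 - 4 - 5))) = 1/(2*(1/36)) = (½)*36 = 18)
(H*(-1*3*5) - 71) - 1*45047 = (18*(-1*3*5) - 71) - 1*45047 = (18*(-3*5) - 71) - 45047 = (18*(-15) - 71) - 45047 = (-270 - 71) - 45047 = -341 - 45047 = -45388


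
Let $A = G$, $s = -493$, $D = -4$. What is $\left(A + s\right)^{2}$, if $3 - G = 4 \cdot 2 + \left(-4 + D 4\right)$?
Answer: $228484$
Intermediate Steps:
$G = 15$ ($G = 3 - \left(4 \cdot 2 - 20\right) = 3 - \left(8 - 20\right) = 3 - -12 = 3 + 12 = 15$)
$A = 15$
$\left(A + s\right)^{2} = \left(15 - 493\right)^{2} = \left(-478\right)^{2} = 228484$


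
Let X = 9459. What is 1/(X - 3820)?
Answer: 1/5639 ≈ 0.00017734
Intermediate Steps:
1/(X - 3820) = 1/(9459 - 3820) = 1/5639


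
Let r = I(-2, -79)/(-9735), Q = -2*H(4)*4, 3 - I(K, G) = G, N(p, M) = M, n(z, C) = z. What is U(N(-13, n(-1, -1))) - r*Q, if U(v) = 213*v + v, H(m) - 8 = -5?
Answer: -695086/3245 ≈ -214.20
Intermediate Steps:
H(m) = 3 (H(m) = 8 - 5 = 3)
U(v) = 214*v
I(K, G) = 3 - G
Q = -24 (Q = -2*3*4 = -6*4 = -24)
r = -82/9735 (r = (3 - 1*(-79))/(-9735) = (3 + 79)*(-1/9735) = 82*(-1/9735) = -82/9735 ≈ -0.0084232)
U(N(-13, n(-1, -1))) - r*Q = 214*(-1) - (-82)*(-24)/9735 = -214 - 1*656/3245 = -214 - 656/3245 = -695086/3245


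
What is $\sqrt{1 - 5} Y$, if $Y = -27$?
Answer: $- 54 i \approx - 54.0 i$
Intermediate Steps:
$\sqrt{1 - 5} Y = \sqrt{1 - 5} \left(-27\right) = \sqrt{-4} \left(-27\right) = 2 i \left(-27\right) = - 54 i$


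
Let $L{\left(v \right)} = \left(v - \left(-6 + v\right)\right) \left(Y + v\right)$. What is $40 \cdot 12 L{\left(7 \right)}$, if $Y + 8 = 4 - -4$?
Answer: $20160$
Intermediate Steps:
$Y = 0$ ($Y = -8 + \left(4 - -4\right) = -8 + \left(4 + 4\right) = -8 + 8 = 0$)
$L{\left(v \right)} = 6 v$ ($L{\left(v \right)} = \left(v - \left(-6 + v\right)\right) \left(0 + v\right) = 6 v$)
$40 \cdot 12 L{\left(7 \right)} = 40 \cdot 12 \cdot 6 \cdot 7 = 480 \cdot 42 = 20160$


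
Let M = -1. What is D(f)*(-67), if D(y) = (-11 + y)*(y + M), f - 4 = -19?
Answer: -27872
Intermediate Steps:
f = -15 (f = 4 - 19 = -15)
D(y) = (-1 + y)*(-11 + y) (D(y) = (-11 + y)*(y - 1) = (-11 + y)*(-1 + y) = (-1 + y)*(-11 + y))
D(f)*(-67) = (11 + (-15)² - 12*(-15))*(-67) = (11 + 225 + 180)*(-67) = 416*(-67) = -27872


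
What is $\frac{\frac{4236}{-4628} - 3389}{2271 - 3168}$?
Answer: $\frac{3922132}{1037829} \approx 3.7792$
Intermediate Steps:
$\frac{\frac{4236}{-4628} - 3389}{2271 - 3168} = \frac{4236 \left(- \frac{1}{4628}\right) - 3389}{-897} = \left(- \frac{1059}{1157} - 3389\right) \left(- \frac{1}{897}\right) = \left(- \frac{3922132}{1157}\right) \left(- \frac{1}{897}\right) = \frac{3922132}{1037829}$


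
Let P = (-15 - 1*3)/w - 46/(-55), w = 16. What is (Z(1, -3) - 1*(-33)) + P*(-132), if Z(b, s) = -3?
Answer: 681/10 ≈ 68.100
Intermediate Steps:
P = -127/440 (P = (-15 - 1*3)/16 - 46/(-55) = (-15 - 3)*(1/16) - 46*(-1/55) = -18*1/16 + 46/55 = -9/8 + 46/55 = -127/440 ≈ -0.28864)
(Z(1, -3) - 1*(-33)) + P*(-132) = (-3 - 1*(-33)) - 127/440*(-132) = (-3 + 33) + 381/10 = 30 + 381/10 = 681/10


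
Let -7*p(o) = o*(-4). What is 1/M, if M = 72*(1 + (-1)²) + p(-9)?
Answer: 7/972 ≈ 0.0072016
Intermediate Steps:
p(o) = 4*o/7 (p(o) = -o*(-4)/7 = -(-4)*o/7 = 4*o/7)
M = 972/7 (M = 72*(1 + (-1)²) + (4/7)*(-9) = 72*(1 + 1) - 36/7 = 72*2 - 36/7 = 144 - 36/7 = 972/7 ≈ 138.86)
1/M = 1/(972/7) = 7/972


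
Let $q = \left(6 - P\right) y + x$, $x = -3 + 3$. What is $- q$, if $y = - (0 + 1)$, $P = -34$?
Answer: $40$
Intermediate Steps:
$x = 0$
$y = -1$ ($y = \left(-1\right) 1 = -1$)
$q = -40$ ($q = \left(6 - -34\right) \left(-1\right) + 0 = \left(6 + 34\right) \left(-1\right) + 0 = 40 \left(-1\right) + 0 = -40 + 0 = -40$)
$- q = \left(-1\right) \left(-40\right) = 40$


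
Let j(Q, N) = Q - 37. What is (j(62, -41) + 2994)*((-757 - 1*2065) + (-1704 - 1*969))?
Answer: -16589405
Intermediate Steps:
j(Q, N) = -37 + Q
(j(62, -41) + 2994)*((-757 - 1*2065) + (-1704 - 1*969)) = ((-37 + 62) + 2994)*((-757 - 1*2065) + (-1704 - 1*969)) = (25 + 2994)*((-757 - 2065) + (-1704 - 969)) = 3019*(-2822 - 2673) = 3019*(-5495) = -16589405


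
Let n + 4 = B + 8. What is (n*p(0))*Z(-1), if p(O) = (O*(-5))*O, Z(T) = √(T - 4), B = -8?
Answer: 0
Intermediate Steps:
Z(T) = √(-4 + T)
n = -4 (n = -4 + (-8 + 8) = -4 + 0 = -4)
p(O) = -5*O² (p(O) = (-5*O)*O = -5*O²)
(n*p(0))*Z(-1) = (-(-20)*0²)*√(-4 - 1) = (-(-20)*0)*√(-5) = (-4*0)*(I*√5) = 0*(I*√5) = 0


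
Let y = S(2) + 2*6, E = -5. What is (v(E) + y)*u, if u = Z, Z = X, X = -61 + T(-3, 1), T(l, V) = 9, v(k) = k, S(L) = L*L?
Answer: -572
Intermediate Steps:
S(L) = L²
y = 16 (y = 2² + 2*6 = 4 + 12 = 16)
X = -52 (X = -61 + 9 = -52)
Z = -52
u = -52
(v(E) + y)*u = (-5 + 16)*(-52) = 11*(-52) = -572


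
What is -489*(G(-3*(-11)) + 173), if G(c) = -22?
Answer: -73839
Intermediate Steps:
-489*(G(-3*(-11)) + 173) = -489*(-22 + 173) = -489*151 = -73839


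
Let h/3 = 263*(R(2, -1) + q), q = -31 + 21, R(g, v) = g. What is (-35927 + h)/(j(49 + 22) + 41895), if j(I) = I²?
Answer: -42239/46936 ≈ -0.89993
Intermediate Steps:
q = -10
h = -6312 (h = 3*(263*(2 - 10)) = 3*(263*(-8)) = 3*(-2104) = -6312)
(-35927 + h)/(j(49 + 22) + 41895) = (-35927 - 6312)/((49 + 22)² + 41895) = -42239/(71² + 41895) = -42239/(5041 + 41895) = -42239/46936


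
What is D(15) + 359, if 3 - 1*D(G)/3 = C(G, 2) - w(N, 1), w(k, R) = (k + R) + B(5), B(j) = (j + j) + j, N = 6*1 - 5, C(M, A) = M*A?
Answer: 329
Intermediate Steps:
C(M, A) = A*M
N = 1 (N = 6 - 5 = 1)
B(j) = 3*j (B(j) = 2*j + j = 3*j)
w(k, R) = 15 + R + k (w(k, R) = (k + R) + 3*5 = (R + k) + 15 = 15 + R + k)
D(G) = 60 - 6*G (D(G) = 9 - 3*(2*G - (15 + 1 + 1)) = 9 - 3*(2*G - 1*17) = 9 - 3*(2*G - 17) = 9 - 3*(-17 + 2*G) = 9 + (51 - 6*G) = 60 - 6*G)
D(15) + 359 = (60 - 6*15) + 359 = (60 - 90) + 359 = -30 + 359 = 329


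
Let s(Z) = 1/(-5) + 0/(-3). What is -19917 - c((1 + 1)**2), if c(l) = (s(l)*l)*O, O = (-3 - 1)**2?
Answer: -99521/5 ≈ -19904.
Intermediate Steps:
O = 16 (O = (-4)**2 = 16)
s(Z) = -1/5 (s(Z) = 1*(-1/5) + 0*(-1/3) = -1/5 + 0 = -1/5)
c(l) = -16*l/5 (c(l) = -l/5*16 = -16*l/5)
-19917 - c((1 + 1)**2) = -19917 - (-16)*(1 + 1)**2/5 = -19917 - (-16)*2**2/5 = -19917 - (-16)*4/5 = -19917 - 1*(-64/5) = -19917 + 64/5 = -99521/5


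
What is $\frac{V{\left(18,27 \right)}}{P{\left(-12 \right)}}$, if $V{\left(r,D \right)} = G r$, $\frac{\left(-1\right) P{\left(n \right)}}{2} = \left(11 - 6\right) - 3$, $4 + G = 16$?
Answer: $-54$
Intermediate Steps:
$G = 12$ ($G = -4 + 16 = 12$)
$P{\left(n \right)} = -4$ ($P{\left(n \right)} = - 2 \left(\left(11 - 6\right) - 3\right) = - 2 \left(5 - 3\right) = \left(-2\right) 2 = -4$)
$V{\left(r,D \right)} = 12 r$
$\frac{V{\left(18,27 \right)}}{P{\left(-12 \right)}} = \frac{12 \cdot 18}{-4} = 216 \left(- \frac{1}{4}\right) = -54$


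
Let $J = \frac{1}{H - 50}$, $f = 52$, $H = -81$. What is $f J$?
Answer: $- \frac{52}{131} \approx -0.39695$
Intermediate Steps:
$J = - \frac{1}{131}$ ($J = \frac{1}{-81 - 50} = \frac{1}{-131} = - \frac{1}{131} \approx -0.0076336$)
$f J = 52 \left(- \frac{1}{131}\right) = - \frac{52}{131}$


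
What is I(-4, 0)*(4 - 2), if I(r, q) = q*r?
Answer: 0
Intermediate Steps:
I(-4, 0)*(4 - 2) = (0*(-4))*(4 - 2) = 0*2 = 0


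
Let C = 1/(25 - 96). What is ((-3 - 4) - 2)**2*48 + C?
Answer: 276047/71 ≈ 3888.0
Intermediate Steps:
C = -1/71 (C = 1/(-71) = -1/71 ≈ -0.014085)
((-3 - 4) - 2)**2*48 + C = ((-3 - 4) - 2)**2*48 - 1/71 = (-7 - 2)**2*48 - 1/71 = (-9)**2*48 - 1/71 = 81*48 - 1/71 = 3888 - 1/71 = 276047/71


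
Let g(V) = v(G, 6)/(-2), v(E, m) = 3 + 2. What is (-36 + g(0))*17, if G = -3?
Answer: -1309/2 ≈ -654.50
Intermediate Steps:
v(E, m) = 5
g(V) = -5/2 (g(V) = 5/(-2) = 5*(-1/2) = -5/2)
(-36 + g(0))*17 = (-36 - 5/2)*17 = -77/2*17 = -1309/2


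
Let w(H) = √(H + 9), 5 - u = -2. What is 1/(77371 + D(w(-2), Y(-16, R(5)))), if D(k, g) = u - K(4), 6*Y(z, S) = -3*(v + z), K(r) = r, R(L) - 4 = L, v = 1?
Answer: 1/77374 ≈ 1.2924e-5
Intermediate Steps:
u = 7 (u = 5 - 1*(-2) = 5 + 2 = 7)
R(L) = 4 + L
Y(z, S) = -½ - z/2 (Y(z, S) = (-3*(1 + z))/6 = (-3 - 3*z)/6 = -½ - z/2)
w(H) = √(9 + H)
D(k, g) = 3 (D(k, g) = 7 - 1*4 = 7 - 4 = 3)
1/(77371 + D(w(-2), Y(-16, R(5)))) = 1/(77371 + 3) = 1/77374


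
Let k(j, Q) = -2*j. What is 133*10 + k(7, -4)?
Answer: 1316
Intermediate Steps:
133*10 + k(7, -4) = 133*10 - 2*7 = 1330 - 14 = 1316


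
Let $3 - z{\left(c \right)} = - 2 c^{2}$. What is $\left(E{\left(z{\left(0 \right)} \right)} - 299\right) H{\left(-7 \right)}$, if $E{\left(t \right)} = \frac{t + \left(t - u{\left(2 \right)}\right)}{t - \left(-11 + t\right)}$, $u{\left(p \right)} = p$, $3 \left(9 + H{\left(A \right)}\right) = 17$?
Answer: $\frac{10950}{11} \approx 995.45$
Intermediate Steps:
$H{\left(A \right)} = - \frac{10}{3}$ ($H{\left(A \right)} = -9 + \frac{1}{3} \cdot 17 = -9 + \frac{17}{3} = - \frac{10}{3}$)
$z{\left(c \right)} = 3 + 2 c^{2}$ ($z{\left(c \right)} = 3 - - 2 c^{2} = 3 + 2 c^{2}$)
$E{\left(t \right)} = - \frac{2}{11} + \frac{2 t}{11}$ ($E{\left(t \right)} = \frac{t + \left(t - 2\right)}{t - \left(-11 + t\right)} = \frac{t + \left(t - 2\right)}{11} = \left(t + \left(-2 + t\right)\right) \frac{1}{11} = \left(-2 + 2 t\right) \frac{1}{11} = - \frac{2}{11} + \frac{2 t}{11}$)
$\left(E{\left(z{\left(0 \right)} \right)} - 299\right) H{\left(-7 \right)} = \left(\left(- \frac{2}{11} + \frac{2 \left(3 + 2 \cdot 0^{2}\right)}{11}\right) - 299\right) \left(- \frac{10}{3}\right) = \left(\left(- \frac{2}{11} + \frac{2 \left(3 + 2 \cdot 0\right)}{11}\right) - 299\right) \left(- \frac{10}{3}\right) = \left(\left(- \frac{2}{11} + \frac{2 \left(3 + 0\right)}{11}\right) - 299\right) \left(- \frac{10}{3}\right) = \left(\left(- \frac{2}{11} + \frac{2}{11} \cdot 3\right) - 299\right) \left(- \frac{10}{3}\right) = \left(\left(- \frac{2}{11} + \frac{6}{11}\right) - 299\right) \left(- \frac{10}{3}\right) = \left(\frac{4}{11} - 299\right) \left(- \frac{10}{3}\right) = \left(- \frac{3285}{11}\right) \left(- \frac{10}{3}\right) = \frac{10950}{11}$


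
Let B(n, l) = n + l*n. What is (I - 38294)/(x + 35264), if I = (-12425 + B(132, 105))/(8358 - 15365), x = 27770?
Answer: -268327625/441679238 ≈ -0.60752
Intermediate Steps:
I = -1567/7007 (I = (-12425 + 132*(1 + 105))/(8358 - 15365) = (-12425 + 132*106)/(-7007) = (-12425 + 13992)*(-1/7007) = 1567*(-1/7007) = -1567/7007 ≈ -0.22363)
(I - 38294)/(x + 35264) = (-1567/7007 - 38294)/(27770 + 35264) = -268327625/7007/63034 = -268327625/7007*1/63034 = -268327625/441679238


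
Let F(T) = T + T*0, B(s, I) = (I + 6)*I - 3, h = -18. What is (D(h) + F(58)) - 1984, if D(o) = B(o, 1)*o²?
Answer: -630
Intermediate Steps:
B(s, I) = -3 + I*(6 + I) (B(s, I) = (6 + I)*I - 3 = I*(6 + I) - 3 = -3 + I*(6 + I))
F(T) = T (F(T) = T + 0 = T)
D(o) = 4*o² (D(o) = (-3 + 1² + 6*1)*o² = (-3 + 1 + 6)*o² = 4*o²)
(D(h) + F(58)) - 1984 = (4*(-18)² + 58) - 1984 = (4*324 + 58) - 1984 = (1296 + 58) - 1984 = 1354 - 1984 = -630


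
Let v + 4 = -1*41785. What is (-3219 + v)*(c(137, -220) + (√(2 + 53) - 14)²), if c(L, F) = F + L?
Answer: -7561344 + 1260224*√55 ≈ 1.7847e+6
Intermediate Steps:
v = -41789 (v = -4 - 1*41785 = -4 - 41785 = -41789)
(-3219 + v)*(c(137, -220) + (√(2 + 53) - 14)²) = (-3219 - 41789)*((-220 + 137) + (√(2 + 53) - 14)²) = -45008*(-83 + (√55 - 14)²) = -45008*(-83 + (-14 + √55)²) = 3735664 - 45008*(-14 + √55)²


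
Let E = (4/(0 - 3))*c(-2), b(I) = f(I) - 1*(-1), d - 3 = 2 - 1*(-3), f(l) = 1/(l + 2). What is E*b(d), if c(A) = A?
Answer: 44/15 ≈ 2.9333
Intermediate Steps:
f(l) = 1/(2 + l)
d = 8 (d = 3 + (2 - 1*(-3)) = 3 + (2 + 3) = 3 + 5 = 8)
b(I) = 1 + 1/(2 + I) (b(I) = 1/(2 + I) - 1*(-1) = 1/(2 + I) + 1 = 1 + 1/(2 + I))
E = 8/3 (E = (4/(0 - 3))*(-2) = (4/(-3))*(-2) = -1/3*4*(-2) = -4/3*(-2) = 8/3 ≈ 2.6667)
E*b(d) = 8*((3 + 8)/(2 + 8))/3 = 8*(11/10)/3 = 8*((1/10)*11)/3 = (8/3)*(11/10) = 44/15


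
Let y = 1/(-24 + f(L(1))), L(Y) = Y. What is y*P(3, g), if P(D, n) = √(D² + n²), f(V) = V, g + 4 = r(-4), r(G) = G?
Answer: -√73/23 ≈ -0.37148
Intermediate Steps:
g = -8 (g = -4 - 4 = -8)
y = -1/23 (y = 1/(-24 + 1) = 1/(-23) = -1/23 ≈ -0.043478)
y*P(3, g) = -√(3² + (-8)²)/23 = -√(9 + 64)/23 = -√73/23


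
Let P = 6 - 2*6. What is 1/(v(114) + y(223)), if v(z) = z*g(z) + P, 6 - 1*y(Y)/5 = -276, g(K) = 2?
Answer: 1/1632 ≈ 0.00061275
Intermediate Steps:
P = -6 (P = 6 - 12 = -6)
y(Y) = 1410 (y(Y) = 30 - 5*(-276) = 30 + 1380 = 1410)
v(z) = -6 + 2*z (v(z) = z*2 - 6 = 2*z - 6 = -6 + 2*z)
1/(v(114) + y(223)) = 1/((-6 + 2*114) + 1410) = 1/((-6 + 228) + 1410) = 1/(222 + 1410) = 1/1632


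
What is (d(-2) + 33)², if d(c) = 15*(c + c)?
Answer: 729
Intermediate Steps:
d(c) = 30*c (d(c) = 15*(2*c) = 30*c)
(d(-2) + 33)² = (30*(-2) + 33)² = (-60 + 33)² = (-27)² = 729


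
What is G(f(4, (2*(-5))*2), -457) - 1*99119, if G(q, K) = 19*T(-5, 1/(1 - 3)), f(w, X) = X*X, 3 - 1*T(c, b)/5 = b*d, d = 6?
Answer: -98549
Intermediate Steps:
T(c, b) = 15 - 30*b (T(c, b) = 15 - 5*b*6 = 15 - 30*b)
f(w, X) = X**2
G(q, K) = 570 (G(q, K) = 19*(15 - 30/(1 - 3)) = 19*(15 - 30/(-2)) = 19*(15 - 30*(-1/2)) = 19*(15 + 15) = 19*30 = 570)
G(f(4, (2*(-5))*2), -457) - 1*99119 = 570 - 1*99119 = 570 - 99119 = -98549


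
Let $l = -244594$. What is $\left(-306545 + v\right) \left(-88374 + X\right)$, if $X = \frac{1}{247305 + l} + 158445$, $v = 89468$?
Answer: $- \frac{41236485705114}{2711} \approx -1.5211 \cdot 10^{10}$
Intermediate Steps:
$X = \frac{429544396}{2711}$ ($X = \frac{1}{247305 - 244594} + 158445 = \frac{1}{2711} + 158445 = \frac{429544396}{2711} \approx 1.5845 \cdot 10^{5}$)
$\left(-306545 + v\right) \left(-88374 + X\right) = \left(-306545 + 89468\right) \left(-88374 + \frac{429544396}{2711}\right) = \left(-217077\right) \frac{189962482}{2711} = - \frac{41236485705114}{2711}$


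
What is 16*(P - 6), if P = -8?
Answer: -224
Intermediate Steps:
16*(P - 6) = 16*(-8 - 6) = 16*(-14) = -224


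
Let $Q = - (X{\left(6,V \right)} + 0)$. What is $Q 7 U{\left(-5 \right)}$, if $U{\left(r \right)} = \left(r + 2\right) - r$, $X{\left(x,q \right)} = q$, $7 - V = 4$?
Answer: $-42$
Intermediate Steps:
$V = 3$ ($V = 7 - 4 = 3$)
$U{\left(r \right)} = 2$ ($U{\left(r \right)} = \left(2 + r\right) - r = 2$)
$Q = -3$ ($Q = - (3 + 0) = \left(-1\right) 3 = -3$)
$Q 7 U{\left(-5 \right)} = \left(-3\right) 7 \cdot 2 = \left(-21\right) 2 = -42$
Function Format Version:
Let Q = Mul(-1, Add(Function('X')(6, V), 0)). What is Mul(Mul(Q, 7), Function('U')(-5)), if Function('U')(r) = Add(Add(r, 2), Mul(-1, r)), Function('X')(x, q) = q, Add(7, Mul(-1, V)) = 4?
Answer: -42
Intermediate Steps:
V = 3 (V = Add(7, Mul(-1, 4)) = Add(7, -4) = 3)
Function('U')(r) = 2 (Function('U')(r) = Add(Add(2, r), Mul(-1, r)) = 2)
Q = -3 (Q = Mul(-1, Add(3, 0)) = Mul(-1, 3) = -3)
Mul(Mul(Q, 7), Function('U')(-5)) = Mul(Mul(-3, 7), 2) = Mul(-21, 2) = -42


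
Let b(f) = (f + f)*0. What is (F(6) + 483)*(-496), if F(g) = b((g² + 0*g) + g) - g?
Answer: -236592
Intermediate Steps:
b(f) = 0 (b(f) = (2*f)*0 = 0)
F(g) = -g (F(g) = 0 - g = -g)
(F(6) + 483)*(-496) = (-1*6 + 483)*(-496) = (-6 + 483)*(-496) = 477*(-496) = -236592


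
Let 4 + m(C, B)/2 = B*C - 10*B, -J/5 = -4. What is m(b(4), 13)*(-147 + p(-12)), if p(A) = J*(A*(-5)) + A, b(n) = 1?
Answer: -251922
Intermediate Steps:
J = 20 (J = -5*(-4) = 20)
m(C, B) = -8 - 20*B + 2*B*C (m(C, B) = -8 + 2*(B*C - 10*B) = -8 + 2*(-10*B + B*C) = -8 + (-20*B + 2*B*C) = -8 - 20*B + 2*B*C)
p(A) = -99*A (p(A) = 20*(A*(-5)) + A = 20*(-5*A) + A = -100*A + A = -99*A)
m(b(4), 13)*(-147 + p(-12)) = (-8 - 20*13 + 2*13*1)*(-147 - 99*(-12)) = (-8 - 260 + 26)*(-147 + 1188) = -242*1041 = -251922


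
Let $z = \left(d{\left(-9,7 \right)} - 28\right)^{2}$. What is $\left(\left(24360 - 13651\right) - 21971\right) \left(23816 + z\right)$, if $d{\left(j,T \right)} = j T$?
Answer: $-361476414$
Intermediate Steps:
$d{\left(j,T \right)} = T j$
$z = 8281$ ($z = \left(7 \left(-9\right) - 28\right)^{2} = \left(-63 - 28\right)^{2} = \left(-91\right)^{2} = 8281$)
$\left(\left(24360 - 13651\right) - 21971\right) \left(23816 + z\right) = \left(\left(24360 - 13651\right) - 21971\right) \left(23816 + 8281\right) = \left(\left(24360 - 13651\right) - 21971\right) 32097 = \left(10709 - 21971\right) 32097 = \left(-11262\right) 32097 = -361476414$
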